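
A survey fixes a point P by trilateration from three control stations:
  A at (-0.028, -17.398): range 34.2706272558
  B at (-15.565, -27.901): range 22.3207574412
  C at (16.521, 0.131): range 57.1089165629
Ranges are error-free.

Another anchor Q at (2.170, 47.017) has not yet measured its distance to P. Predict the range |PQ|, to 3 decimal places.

eq1: (x + 0.028)² + (y + 17.398)² = 34.2706272558²
eq2: (x + 15.565)² + (y + 27.901)² = 22.3207574412²
eq3: (x − 16.521)² + (y − 0.131)² = 57.1089165629²
eq1−eq2, eq1−eq3 (x²,y² cancel):
  -31.074·x − 21.006·y = 1394.303518
  33.098·x + 35.058·y = -2116.683044
det = -31.074·35.058 − -21.006·33.098 = -394.135704
x = (1394.303518·35.058 − -21.006·-2116.683044) / -394.135704 = -11.210476
y = (-31.074·-2116.683044 − 1394.303518·33.098) / -394.135704 = -49.792878
|P − Q| = √((-11.210476 − 2.170)² + (-49.792878 − 47.017)²) = 97.730188

97.730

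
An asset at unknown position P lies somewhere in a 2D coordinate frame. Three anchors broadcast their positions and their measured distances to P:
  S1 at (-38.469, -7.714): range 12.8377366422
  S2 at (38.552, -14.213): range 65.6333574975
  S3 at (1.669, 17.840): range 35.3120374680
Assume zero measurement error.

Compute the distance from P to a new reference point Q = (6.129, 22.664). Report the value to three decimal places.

41.806

eq1: (x + 38.469)² + (y + 7.714)² = 12.8377366422²
eq2: (x − 38.552)² + (y + 14.213)² = 65.6333574975²
eq3: (x − 1.669)² + (y − 17.840)² = 35.3120374680²
eq3−eq2, eq3−eq1 (x²,y² cancel):
  73.766·x − 64.106·y = -1693.582714
  -80.276·x − 51.108·y = 2300.451104
det = 73.766·-51.108 − -64.106·-80.276 = -8916.205984
x = (-1693.582714·-51.108 − -64.106·2300.451104) / -8916.205984 = -26.247525
y = (73.766·2300.451104 − -1693.582714·-80.276) / -8916.205984 = -3.784236
|P − Q| = √((-26.247525 − 6.129)² + (-3.784236 − 22.664)²) = 41.806083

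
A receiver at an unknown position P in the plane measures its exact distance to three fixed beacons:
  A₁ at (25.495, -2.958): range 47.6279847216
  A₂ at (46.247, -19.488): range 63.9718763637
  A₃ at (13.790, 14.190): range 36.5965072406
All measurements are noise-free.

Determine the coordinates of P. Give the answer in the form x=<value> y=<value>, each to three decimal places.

x=35.585 y=43.589

eq1: (x − 25.495)² + (y + 2.958)² = 47.6279847216²
eq2: (x − 46.247)² + (y + 19.488)² = 63.9718763637²
eq3: (x − 13.790)² + (y − 14.190)² = 36.5965072406²
eq2−eq1, eq2−eq3 (x²,y² cancel):
  -41.504·x + 33.060·y = -35.846327
  -64.914·x + 67.356·y = 626.049670
det = -41.504·67.356 − 33.060·-64.914 = -649.486584
x = (-35.846327·67.356 − 33.060·626.049670) / -649.486584 = 35.584518
y = (-41.504·626.049670 − -35.846327·-64.914) / -649.486584 = 43.589036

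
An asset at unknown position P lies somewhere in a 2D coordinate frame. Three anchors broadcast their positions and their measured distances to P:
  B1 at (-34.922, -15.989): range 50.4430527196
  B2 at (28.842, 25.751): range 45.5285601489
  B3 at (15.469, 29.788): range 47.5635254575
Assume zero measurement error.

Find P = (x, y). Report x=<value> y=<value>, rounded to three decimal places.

eq1: (x + 34.922)² + (y + 15.989)² = 50.4430527196²
eq2: (x − 28.842)² + (y − 25.751)² = 45.5285601489²
eq3: (x − 15.469)² + (y − 29.788)² = 47.5635254575²
eq2−eq1, eq2−eq3 (x²,y² cancel):
  -127.528·x − 83.480·y = -491.432538
  -26.746·x + 8.074·y = -557.799225
det = -127.528·8.074 − -83.480·-26.746 = -3262.417152
x = (-491.432538·8.074 − -83.480·-557.799225) / -3262.417152 = 15.489407
y = (-127.528·-557.799225 − -491.432538·-26.746) / -3262.417152 = -17.775521

x=15.489 y=-17.776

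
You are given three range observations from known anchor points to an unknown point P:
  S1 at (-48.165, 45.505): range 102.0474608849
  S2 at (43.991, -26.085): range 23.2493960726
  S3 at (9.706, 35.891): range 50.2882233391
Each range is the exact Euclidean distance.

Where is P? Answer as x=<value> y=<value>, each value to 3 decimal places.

eq1: (x + 48.165)² + (y − 45.505)² = 102.0474608849²
eq2: (x − 43.991)² + (y + 26.085)² = 23.2493960726²
eq3: (x − 9.706)² + (y − 35.891)² = 50.2882233391²
eq2−eq3, eq2−eq1 (x²,y² cancel):
  -68.570·x + 123.952·y = -3221.635978
  -184.312·x + 143.180·y = -8098.212911
det = -68.570·143.180 − 123.952·-184.312 = 13027.988424
x = (-3221.635978·143.180 − 123.952·-8098.212911) / 13027.988424 = 41.642334
y = (-68.570·-8098.212911 − -3221.635978·-184.312) / 13027.988424 = -2.954540

x=41.642 y=-2.955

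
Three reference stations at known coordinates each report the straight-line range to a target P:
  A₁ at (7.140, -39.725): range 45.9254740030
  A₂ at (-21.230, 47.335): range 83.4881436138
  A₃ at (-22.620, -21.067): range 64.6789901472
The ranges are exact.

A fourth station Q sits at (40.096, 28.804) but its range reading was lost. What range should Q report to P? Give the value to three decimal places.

eq1: (x − 7.140)² + (y + 39.725)² = 45.9254740030²
eq2: (x + 21.230)² + (y − 47.335)² = 83.4881436138²
eq3: (x + 22.620)² + (y + 21.067)² = 64.6789901472²
eq2−eq3, eq2−eq1 (x²,y² cancel):
  -2.780·x − 136.804·y = 1051.066122
  56.740·x − 174.120·y = 3798.861062
det = -2.780·-174.120 − -136.804·56.740 = 8246.312560
x = (1051.066122·-174.120 − -136.804·3798.861062) / 8246.312560 = 40.828886
y = (-2.780·3798.861062 − 1051.066122·56.740) / 8246.312560 = -8.512693
|P − Q| = √((40.828886 − 40.096)² + (-8.512693 − 28.804)²) = 37.323889

37.324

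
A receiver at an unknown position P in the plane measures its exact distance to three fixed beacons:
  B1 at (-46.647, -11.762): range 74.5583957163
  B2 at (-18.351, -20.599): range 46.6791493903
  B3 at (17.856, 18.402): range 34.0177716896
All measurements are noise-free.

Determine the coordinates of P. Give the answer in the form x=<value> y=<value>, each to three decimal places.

x=27.875 y=-14.107

eq1: (x + 46.647)² + (y + 11.762)² = 74.5583957163²
eq2: (x + 18.351)² + (y + 20.599)² = 46.6791493903²
eq3: (x − 17.856)² + (y − 18.402)² = 34.0177716896²
eq2−eq3, eq2−eq1 (x²,y² cancel):
  72.414·x + 78.002·y = 918.126535
  -56.592·x + 17.674·y = -1826.802133
det = 72.414·17.674 − 78.002·-56.592 = 5694.134220
x = (918.126535·17.674 − 78.002·-1826.802133) / 5694.134220 = 27.874508
y = (72.414·-1826.802133 − 918.126535·-56.592) / 5694.134220 = -14.107049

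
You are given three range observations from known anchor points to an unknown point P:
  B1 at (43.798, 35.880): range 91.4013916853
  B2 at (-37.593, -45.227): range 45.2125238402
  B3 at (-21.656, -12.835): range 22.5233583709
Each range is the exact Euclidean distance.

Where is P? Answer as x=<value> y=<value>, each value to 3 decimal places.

x=-40.227 y=-0.091

eq1: (x − 43.798)² + (y − 35.880)² = 91.4013916853²
eq2: (x + 37.593)² + (y + 45.227)² = 45.2125238402²
eq3: (x + 21.656)² + (y + 12.835)² = 22.5233583709²
eq1−eq2, eq1−eq3 (x²,y² cancel):
  -162.782·x − 162.214·y = 6563.118064
  -130.908·x − 97.430·y = 5274.993087
det = -162.782·-97.430 − -162.214·-130.908 = -5375.260052
x = (6563.118064·-97.430 − -162.214·5274.993087) / -5375.260052 = -40.227474
y = (-162.782·5274.993087 − 6563.118064·-130.908) / -5375.260052 = -0.091295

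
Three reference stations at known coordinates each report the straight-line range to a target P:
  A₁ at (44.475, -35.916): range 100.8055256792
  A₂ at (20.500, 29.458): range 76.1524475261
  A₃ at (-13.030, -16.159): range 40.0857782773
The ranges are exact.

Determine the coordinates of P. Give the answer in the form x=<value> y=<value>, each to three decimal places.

eq1: (x − 44.475)² + (y + 35.916)² = 100.8055256792²
eq2: (x − 20.500)² + (y − 29.458)² = 76.1524475261²
eq3: (x + 13.030)² + (y + 16.159)² = 40.0857782773²
eq2−eq1, eq2−eq3 (x²,y² cancel):
  47.950·x − 130.748·y = -2382.597826
  -67.060·x − 91.234·y = 3335.196061
det = 47.950·-91.234 − -130.748·-67.060 = -13142.631180
x = (-2382.597826·-91.234 − -130.748·3335.196061) / -13142.631180 = -49.719431
y = (47.950·3335.196061 − -2382.597826·-67.060) / -13142.631180 = -0.011082

x=-49.719 y=-0.011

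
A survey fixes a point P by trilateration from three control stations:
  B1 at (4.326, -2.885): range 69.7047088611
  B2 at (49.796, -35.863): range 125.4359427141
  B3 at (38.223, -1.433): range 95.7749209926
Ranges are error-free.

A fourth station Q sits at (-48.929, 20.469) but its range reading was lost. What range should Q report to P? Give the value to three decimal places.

26.805

eq1: (x − 4.326)² + (y + 2.885)² = 69.7047088611²
eq2: (x − 49.796)² + (y + 35.863)² = 125.4359427141²
eq3: (x − 38.223)² + (y + 1.433)² = 95.7749209926²
eq1−eq3, eq1−eq2 (x²,y² cancel):
  67.794·x + 2.904·y = -2878.075337
  90.940·x − 65.956·y = -7136.670403
det = 67.794·-65.956 − 2.904·90.940 = -4735.510824
x = (-2878.075337·-65.956 − 2.904·-7136.670403) / -4735.510824 = -44.462200
y = (67.794·-7136.670403 − -2878.075337·90.940) / -4735.510824 = 46.899114
|P − Q| = √((-44.462200 − -48.929)² + (46.899114 − 20.469)²) = 26.804911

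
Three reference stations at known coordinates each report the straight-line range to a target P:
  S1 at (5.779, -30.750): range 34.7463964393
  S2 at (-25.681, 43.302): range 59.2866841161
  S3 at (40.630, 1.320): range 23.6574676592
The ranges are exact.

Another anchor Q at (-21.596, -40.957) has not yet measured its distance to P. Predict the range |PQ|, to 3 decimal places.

eq1: (x − 5.779)² + (y + 30.750)² = 34.7463964393²
eq2: (x + 25.681)² + (y − 43.302)² = 59.2866841161²
eq3: (x − 40.630)² + (y − 1.320)² = 23.6574676592²
eq2−eq1, eq2−eq3 (x²,y² cancel):
  62.920·x − 148.104·y = 751.981224
  132.622·x − 83.964·y = 2073.197472
det = 62.920·-83.964 − -148.104·132.622 = 14358.833808
x = (751.981224·-83.964 − -148.104·2073.197472) / 14358.833808 = 16.986720
y = (62.920·2073.197472 − 751.981224·132.622) / 14358.833808 = 2.139194
|P − Q| = √((16.986720 − -21.596)² + (2.139194 − -40.957)²) = 57.843826

57.844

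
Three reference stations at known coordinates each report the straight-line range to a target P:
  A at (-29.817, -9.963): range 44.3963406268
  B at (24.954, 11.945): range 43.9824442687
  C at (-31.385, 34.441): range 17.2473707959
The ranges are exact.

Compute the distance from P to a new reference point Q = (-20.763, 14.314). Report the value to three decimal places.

18.486

eq1: (x + 29.817)² + (y + 9.963)² = 44.3963406268²
eq2: (x − 24.954)² + (y − 11.945)² = 43.9824442687²
eq3: (x + 31.385)² + (y − 34.441)² = 17.2473707959²
eq2−eq3, eq2−eq1 (x²,y² cancel):
  -112.678·x + 44.992·y = 3042.799169
  -109.542·x − 43.816·y = 186.350060
det = -112.678·-43.816 − 44.992·-109.542 = 9865.612912
x = (3042.799169·-43.816 − 44.992·186.350060) / 9865.612912 = -14.363786
y = (-112.678·186.350060 − 3042.799169·-109.542) / 9865.612912 = 31.657106
|P − Q| = √((-14.363786 − -20.763)² + (31.657106 − 14.314)²) = 18.486029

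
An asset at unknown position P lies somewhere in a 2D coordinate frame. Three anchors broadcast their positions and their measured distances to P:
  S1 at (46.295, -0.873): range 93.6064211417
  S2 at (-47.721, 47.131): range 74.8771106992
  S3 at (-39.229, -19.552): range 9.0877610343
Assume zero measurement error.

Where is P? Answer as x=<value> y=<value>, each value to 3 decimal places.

eq1: (x − 46.295)² + (y + 0.873)² = 93.6064211417²
eq2: (x + 47.721)² + (y − 47.131)² = 74.8771106992²
eq3: (x + 39.229)² + (y + 19.552)² = 9.0877610343²
eq2−eq3, eq2−eq1 (x²,y² cancel):
  16.984·x − 133.366·y = 2946.564449
  188.032·x − 96.008·y = -5510.216220
det = 16.984·-96.008 − -133.366·188.032 = 23446.475840
x = (2946.564449·-96.008 − -133.366·-5510.216220) / 23446.475840 = -43.408198
y = (16.984·-5510.216220 − 2946.564449·188.032) / 23446.475840 = -27.621802

x=-43.408 y=-27.622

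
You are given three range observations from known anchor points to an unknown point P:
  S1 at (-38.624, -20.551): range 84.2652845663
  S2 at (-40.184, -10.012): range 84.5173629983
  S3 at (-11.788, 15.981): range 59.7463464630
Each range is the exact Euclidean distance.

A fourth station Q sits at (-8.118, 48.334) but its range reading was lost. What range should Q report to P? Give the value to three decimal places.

eq1: (x + 38.624)² + (y + 20.551)² = 84.2652845663²
eq2: (x + 40.184)² + (y + 10.012)² = 84.5173629983²
eq3: (x + 11.788)² + (y − 15.981)² = 59.7463464630²
eq1−eq3, eq1−eq2 (x²,y² cancel):
  53.672·x + 73.064·y = 2011.204595
  -3.120·x + 21.078·y = -241.709442
det = 53.672·21.078 − 73.064·-3.120 = 1359.258096
x = (2011.204595·21.078 − 73.064·-241.709442) / 1359.258096 = 44.180299
y = (53.672·-241.709442 − 2011.204595·-3.120) / 1359.258096 = -4.927740
|P − Q| = √((44.180299 − -8.118)² + (-4.927740 − 48.334)²) = 74.645328

74.645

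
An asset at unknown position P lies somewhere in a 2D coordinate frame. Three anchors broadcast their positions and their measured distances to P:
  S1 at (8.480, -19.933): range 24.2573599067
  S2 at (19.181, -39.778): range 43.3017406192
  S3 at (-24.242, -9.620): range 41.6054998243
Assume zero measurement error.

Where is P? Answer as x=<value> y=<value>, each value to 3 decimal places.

eq1: (x − 8.480)² + (y + 19.933)² = 24.2573599067²
eq2: (x − 19.181)² + (y + 39.778)² = 43.3017406192²
eq3: (x + 24.242)² + (y + 9.620)² = 41.6054998243²
eq2−eq3, eq2−eq1 (x²,y² cancel):
  -86.846·x + 60.316·y = -1125.957956
  -21.402·x + 39.690·y = -194.343925
det = -86.846·39.690 − 60.316·-21.402 = -2156.034708
x = (-1125.957956·39.690 − 60.316·-194.343925) / -2156.034708 = 15.290674
y = (-86.846·-194.343925 − -1125.957956·-21.402) / -2156.034708 = 3.348629

x=15.291 y=3.349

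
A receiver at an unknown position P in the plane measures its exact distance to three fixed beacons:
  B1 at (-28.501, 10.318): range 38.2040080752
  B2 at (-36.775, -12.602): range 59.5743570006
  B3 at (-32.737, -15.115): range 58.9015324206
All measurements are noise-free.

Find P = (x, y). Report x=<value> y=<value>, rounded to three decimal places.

x=3.319 y=31.462

eq1: (x + 28.501)² + (y − 10.318)² = 38.2040080752²
eq2: (x + 36.775)² + (y + 12.602)² = 59.5743570006²
eq3: (x + 32.737)² + (y + 15.115)² = 58.9015324206²
eq1−eq2, eq1−eq3 (x²,y² cancel):
  -16.548·x − 45.840·y = -1497.114875
  -8.472·x − 50.866·y = -1628.438019
det = -16.548·-50.866 − -45.840·-8.472 = 453.374088
x = (-1497.114875·-50.866 − -45.840·-1628.438019) / 453.374088 = 3.318775
y = (-16.548·-1628.438019 − -1497.114875·-8.472) / 453.374088 = 31.461514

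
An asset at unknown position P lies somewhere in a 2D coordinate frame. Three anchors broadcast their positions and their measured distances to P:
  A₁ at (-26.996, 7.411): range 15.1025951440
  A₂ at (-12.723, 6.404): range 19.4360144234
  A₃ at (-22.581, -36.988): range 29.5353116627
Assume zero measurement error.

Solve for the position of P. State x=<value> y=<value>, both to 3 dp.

eq1: (x + 26.996)² + (y − 7.411)² = 15.1025951440²
eq2: (x + 12.723)² + (y − 6.404)² = 19.4360144234²
eq3: (x + 22.581)² + (y + 36.988)² = 29.5353116627²
eq3−eq2, eq3−eq1 (x²,y² cancel):
  19.716·x + 86.784·y = -1180.551782
  -8.830·x + 88.798·y = -450.060513
det = 19.716·88.798 − 86.784·-8.830 = 2517.044088
x = (-1180.551782·88.798 − 86.784·-450.060513) / 2517.044088 = -26.130883
y = (19.716·-450.060513 − -1180.551782·-8.830) / 2517.044088 = -7.666797

x=-26.131 y=-7.667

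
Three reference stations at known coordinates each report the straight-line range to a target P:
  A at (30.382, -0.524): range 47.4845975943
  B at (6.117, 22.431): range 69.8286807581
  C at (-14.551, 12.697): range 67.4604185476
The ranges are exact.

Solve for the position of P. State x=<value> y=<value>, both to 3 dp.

eq1: (x − 30.382)² + (y + 0.524)² = 47.4845975943²
eq2: (x − 6.117)² + (y − 22.431)² = 69.8286807581²
eq3: (x + 14.551)² + (y − 12.697)² = 67.4604185476²
eq1−eq3, eq1−eq2 (x²,y² cancel):
  -89.866·x + 26.442·y = -2846.516152
  -48.530·x + 45.910·y = -3004.030698
det = -89.866·45.910 − 26.442·-48.530 = -2842.517800
x = (-2846.516152·45.910 − 26.442·-3004.030698) / -2842.517800 = 18.030134
y = (-89.866·-3004.030698 − -2846.516152·-48.530) / -2842.517800 = -46.373955

x=18.030 y=-46.374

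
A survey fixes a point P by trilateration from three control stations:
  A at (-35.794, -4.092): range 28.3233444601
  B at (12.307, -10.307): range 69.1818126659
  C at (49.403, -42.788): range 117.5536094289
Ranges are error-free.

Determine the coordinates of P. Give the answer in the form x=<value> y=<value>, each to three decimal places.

eq1: (x + 35.794)² + (y + 4.092)² = 28.3233444601²
eq2: (x − 12.307)² + (y + 10.307)² = 69.1818126659²
eq3: (x − 49.403)² + (y + 42.788)² = 117.5536094289²
eq2−eq1, eq2−eq3 (x²,y² cancel):
  -96.202·x + 12.430·y = 5024.169764
  74.192·x − 64.962·y = -5018.955031
det = -96.202·-64.962 − 12.430·74.192 = 5327.267764
x = (5024.169764·-64.962 − 12.430·-5018.955031) / 5327.267764 = -49.555329
y = (-96.202·-5018.955031 − 5024.169764·74.192) / 5327.267764 = 20.663558

x=-49.555 y=20.664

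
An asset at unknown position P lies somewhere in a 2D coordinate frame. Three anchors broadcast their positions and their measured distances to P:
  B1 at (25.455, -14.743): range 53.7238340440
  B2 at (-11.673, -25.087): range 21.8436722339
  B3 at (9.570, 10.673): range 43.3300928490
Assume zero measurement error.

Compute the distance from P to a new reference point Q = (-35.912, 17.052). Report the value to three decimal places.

eq1: (x − 25.455)² + (y + 14.743)² = 53.7238340440²
eq2: (x + 11.673)² + (y + 25.087)² = 21.8436722339²
eq3: (x − 9.570)² + (y − 10.673)² = 43.3300928490²
eq1−eq3, eq1−eq2 (x²,y² cancel):
  -31.770·x + 50.832·y = 348.938153
  -74.256·x − 20.688·y = 2309.407752
det = -31.770·-20.688 − 50.832·-74.256 = 4431.838752
x = (348.938153·-20.688 − 50.832·2309.407752) / 4431.838752 = -28.117144
y = (-31.770·2309.407752 − 348.938153·-74.256) / 4431.838752 = -10.708678
|P − Q| = √((-28.117144 − -35.912)² + (-10.708678 − 17.052)²) = 28.834268

28.834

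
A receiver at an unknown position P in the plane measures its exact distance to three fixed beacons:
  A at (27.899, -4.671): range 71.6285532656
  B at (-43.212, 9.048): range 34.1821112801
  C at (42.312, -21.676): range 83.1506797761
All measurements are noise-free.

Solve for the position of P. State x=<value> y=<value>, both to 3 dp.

eq1: (x − 27.899)² + (y + 4.671)² = 71.6285532656²
eq2: (x + 43.212)² + (y − 9.048)² = 34.1821112801²
eq3: (x − 42.312)² + (y + 21.676)² = 83.1506797761²
eq3−eq2, eq3−eq1 (x²,y² cancel):
  -171.048·x + 61.448·y = 5434.607744
  -28.826·x + 34.010·y = 323.404026
det = -171.048·34.010 − 61.448·-28.826 = -4046.042432
x = (5434.607744·34.010 − 61.448·323.404026) / -4046.042432 = -40.770328
y = (-171.048·323.404026 − 5434.607744·-28.826) / -4046.042432 = -25.046794

x=-40.770 y=-25.047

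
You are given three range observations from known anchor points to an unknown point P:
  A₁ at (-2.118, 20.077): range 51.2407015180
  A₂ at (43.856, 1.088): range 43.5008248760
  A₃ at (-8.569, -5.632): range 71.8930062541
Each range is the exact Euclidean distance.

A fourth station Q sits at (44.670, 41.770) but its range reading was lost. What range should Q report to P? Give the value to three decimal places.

eq1: (x + 2.118)² + (y − 20.077)² = 51.2407015180²
eq2: (x − 43.856)² + (y − 1.088)² = 43.5008248760²
eq3: (x + 8.569)² + (y + 5.632)² = 71.8930062541²
eq2−eq1, eq2−eq3 (x²,y² cancel):
  -91.948·x + 37.978·y = -2250.248354
  -104.850·x − 13.440·y = -5095.667878
det = -91.948·-13.440 − 37.978·-104.850 = 5217.774420
x = (-2250.248354·-13.440 − 37.978·-5095.667878) / 5217.774420 = 42.885452
y = (-91.948·-5095.667878 − -2250.248354·-104.850) / 5217.774420 = 44.577997
|P − Q| = √((42.885452 − 44.670)² + (44.577997 − 41.770)²) = 3.327079

3.327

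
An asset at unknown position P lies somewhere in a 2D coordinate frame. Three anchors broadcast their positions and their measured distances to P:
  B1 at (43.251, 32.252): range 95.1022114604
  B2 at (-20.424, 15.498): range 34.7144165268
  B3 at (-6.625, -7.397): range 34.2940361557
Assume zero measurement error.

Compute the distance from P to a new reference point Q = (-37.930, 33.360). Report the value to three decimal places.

eq1: (x − 43.251)² + (y − 32.252)² = 95.1022114604²
eq2: (x + 20.424)² + (y − 15.498)² = 34.7144165268²
eq3: (x + 6.625)² + (y + 7.397)² = 34.2940361557²
eq3−eq2, eq3−eq1 (x²,y² cancel):
  -27.598·x + 45.790·y = 529.711747
  99.752·x + 79.298·y = -5056.115438
det = -27.598·79.298 − 45.790·99.752 = -6756.110284
x = (529.711747·79.298 − 45.790·-5056.115438) / -6756.110284 = -40.485516
y = (-27.598·-5056.115438 − 529.711747·99.752) / -6756.110284 = -12.832660
|P − Q| = √((-40.485516 − -37.930)² + (-12.832660 − 33.360)²) = 46.263296

46.263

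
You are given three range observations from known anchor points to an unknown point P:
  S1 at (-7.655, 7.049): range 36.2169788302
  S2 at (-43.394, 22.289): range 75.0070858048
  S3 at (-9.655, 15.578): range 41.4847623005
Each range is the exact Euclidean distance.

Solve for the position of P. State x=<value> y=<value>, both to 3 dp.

eq1: (x + 7.655)² + (y − 7.049)² = 36.2169788302²
eq2: (x + 43.394)² + (y − 22.289)² = 75.0070858048²
eq3: (x + 9.655)² + (y − 15.578)² = 41.4847623005²
eq3−eq2, eq3−eq1 (x²,y² cancel):
  -67.478·x + 13.422·y = -1861.131770
  4.000·x − 17.058·y = 181.710265
det = -67.478·-17.058 − 13.422·4.000 = 1097.351724
x = (-1861.131770·-17.058 − 13.422·181.710265) / 1097.351724 = 26.708183
y = (-67.478·181.710265 − -1861.131770·4.000) / 1097.351724 = -4.389585

x=26.708 y=-4.390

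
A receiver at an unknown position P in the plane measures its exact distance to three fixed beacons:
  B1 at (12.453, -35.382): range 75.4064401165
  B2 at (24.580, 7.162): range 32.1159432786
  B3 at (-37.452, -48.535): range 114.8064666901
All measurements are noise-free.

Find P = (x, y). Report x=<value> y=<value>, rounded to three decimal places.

eq1: (x − 12.453)² + (y + 35.382)² = 75.4064401165²
eq2: (x − 24.580)² + (y − 7.162)² = 32.1159432786²
eq3: (x + 37.452)² + (y + 48.535)² = 114.8064666901²
eq3−eq1, eq3−eq2 (x²,y² cancel):
  99.810·x + 26.306·y = 5143.058187
  124.064·x + 111.394·y = 9046.263096
det = 99.810·111.394 − 26.306·124.064 = 7854.607556
x = (5143.058187·111.394 − 26.306·9046.263096) / 7854.607556 = 42.641828
y = (99.810·9046.263096 − 5143.058187·124.064) / 7854.607556 = 33.717681

x=42.642 y=33.718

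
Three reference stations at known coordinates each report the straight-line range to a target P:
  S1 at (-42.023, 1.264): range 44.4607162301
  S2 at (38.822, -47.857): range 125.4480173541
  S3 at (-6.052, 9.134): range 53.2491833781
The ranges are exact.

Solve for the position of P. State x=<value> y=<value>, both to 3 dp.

eq1: (x + 42.023)² + (y − 1.264)² = 44.4607162301²
eq2: (x − 38.822)² + (y + 47.857)² = 125.4480173541²
eq3: (x + 6.052)² + (y − 9.134)² = 53.2491833781²
eq1−eq2, eq1−eq3 (x²,y² cancel):
  161.690·x − 98.242·y = -11730.539862
  71.942·x + 15.740·y = -2506.193808
det = 161.690·15.740 − -98.242·71.942 = 9612.726564
x = (-11730.539862·15.740 − -98.242·-2506.193808) / 9612.726564 = -44.821018
y = (161.690·-2506.193808 − -11730.539862·71.942) / 9612.726564 = 45.636586

x=-44.821 y=45.637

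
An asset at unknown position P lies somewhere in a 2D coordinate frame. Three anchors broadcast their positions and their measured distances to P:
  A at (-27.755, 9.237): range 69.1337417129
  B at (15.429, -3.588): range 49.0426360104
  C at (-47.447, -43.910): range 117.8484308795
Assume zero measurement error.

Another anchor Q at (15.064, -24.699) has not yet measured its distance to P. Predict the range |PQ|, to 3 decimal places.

69.258

eq1: (x + 27.755)² + (y − 9.237)² = 69.1337417129²
eq2: (x − 15.429)² + (y + 3.588)² = 49.0426360104²
eq3: (x + 47.447)² + (y + 43.910)² = 117.8484308795²
eq1−eq3, eq1−eq2 (x²,y² cancel):
  -39.384·x − 106.294·y = -5785.134703
  86.368·x − 25.650·y = 1769.559687
det = -39.384·-25.650 − -106.294·86.368 = 10190.599792
x = (-5785.134703·-25.650 − -106.294·1769.559687) / 10190.599792 = 33.018889
y = (-39.384·1769.559687 − -5785.134703·86.368) / 10190.599792 = 42.191646
|P − Q| = √((33.018889 − 15.064)² + (42.191646 − -24.699)²) = 69.258476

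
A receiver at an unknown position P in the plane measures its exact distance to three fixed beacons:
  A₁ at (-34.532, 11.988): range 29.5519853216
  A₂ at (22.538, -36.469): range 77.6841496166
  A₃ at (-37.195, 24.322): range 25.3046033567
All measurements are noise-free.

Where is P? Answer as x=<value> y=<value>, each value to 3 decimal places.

eq1: (x + 34.532)² + (y − 11.988)² = 29.5519853216²
eq2: (x − 22.538)² + (y + 36.469)² = 77.6841496166²
eq3: (x + 37.195)² + (y − 24.322)² = 25.3046033567²
eq1−eq2, eq1−eq3 (x²,y² cancel):
  114.140·x − 96.914·y = -4659.729028
  -5.326·x + 24.668·y = 871.853426
det = 114.140·24.668 − -96.914·-5.326 = 2299.441556
x = (-4659.729028·24.668 − -96.914·871.853426) / 2299.441556 = -13.242951
y = (114.140·871.853426 − -4659.729028·-5.326) / 2299.441556 = 32.484250

x=-13.243 y=32.484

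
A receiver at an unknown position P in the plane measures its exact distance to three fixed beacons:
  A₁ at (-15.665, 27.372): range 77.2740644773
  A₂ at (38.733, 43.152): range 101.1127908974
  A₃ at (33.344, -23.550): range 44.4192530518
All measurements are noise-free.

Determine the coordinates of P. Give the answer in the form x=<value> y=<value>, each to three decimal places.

x=-3.145 y=-48.881

eq1: (x + 15.665)² + (y − 27.372)² = 77.2740644773²
eq2: (x − 38.733)² + (y − 43.152)² = 101.1127908974²
eq3: (x − 33.344)² + (y + 23.550)² = 44.4192530518²
eq2−eq3, eq2−eq1 (x²,y² cancel):
  -10.778·x − 133.404·y = 6554.810884
  -108.796·x − 31.560·y = 1884.793658
det = -10.778·-31.560 − -133.404·-108.796 = -14173.667904
x = (6554.810884·-31.560 − -133.404·1884.793658) / -14173.667904 = -3.144506
y = (-10.778·1884.793658 − 6554.810884·-108.796) / -14173.667904 = -48.880989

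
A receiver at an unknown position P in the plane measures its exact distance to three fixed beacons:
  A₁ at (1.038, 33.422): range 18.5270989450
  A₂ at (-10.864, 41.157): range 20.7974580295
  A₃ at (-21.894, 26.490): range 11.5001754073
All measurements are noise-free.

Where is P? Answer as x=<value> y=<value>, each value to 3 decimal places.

eq1: (x − 1.038)² + (y − 33.422)² = 18.5270989450²
eq2: (x + 10.864)² + (y − 41.157)² = 20.7974580295²
eq3: (x + 21.894)² + (y − 26.490)² = 11.5001754073²
eq2−eq1, eq2−eq3 (x²,y² cancel):
  23.804·x − 15.470·y = -604.536752
  -22.060·x − 29.334·y = -330.577583
det = 23.804·-29.334 − -15.470·-22.060 = -1039.534736
x = (-604.536752·-29.334 − -15.470·-330.577583) / -1039.534736 = -12.139513
y = (23.804·-330.577583 − -604.536752·-22.060) / -1039.534736 = 20.398693

x=-12.140 y=20.399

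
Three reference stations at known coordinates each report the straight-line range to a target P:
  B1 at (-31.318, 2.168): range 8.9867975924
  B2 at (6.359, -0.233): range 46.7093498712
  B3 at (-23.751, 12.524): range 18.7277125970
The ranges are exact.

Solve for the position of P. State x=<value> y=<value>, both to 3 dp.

x=-40.196 y=3.563

eq1: (x + 31.318)² + (y − 2.168)² = 8.9867975924²
eq2: (x − 6.359)² + (y + 0.233)² = 46.7093498712²
eq3: (x + 23.751)² + (y − 12.524)² = 18.7277125970²
eq3−eq1, eq3−eq2 (x²,y² cancel):
  -15.134·x − 20.712·y = 534.521459
  60.220·x − 25.514·y = -2511.505553
det = -15.134·-25.514 − -20.712·60.220 = 1633.405516
x = (534.521459·-25.514 − -20.712·-2511.505553) / 1633.405516 = -40.195826
y = (-15.134·-2511.505553 − 534.521459·60.220) / 1633.405516 = 3.563256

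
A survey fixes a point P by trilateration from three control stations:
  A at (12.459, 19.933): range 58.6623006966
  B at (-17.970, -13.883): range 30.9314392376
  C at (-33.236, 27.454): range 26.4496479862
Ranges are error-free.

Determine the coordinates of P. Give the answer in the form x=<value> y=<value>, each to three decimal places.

x=-43.763 y=3.190

eq1: (x − 12.459)² + (y − 19.933)² = 58.6623006966²
eq2: (x + 17.970)² + (y + 13.883)² = 30.9314392376²
eq3: (x + 33.236)² + (y − 27.454)² = 26.4496479862²
eq1−eq3, eq1−eq2 (x²,y² cancel):
  -91.390·x + 15.042·y = 4047.484286
  -60.858·x − 67.632·y = 2447.619009
det = -91.390·-67.632 − 15.042·-60.858 = 7096.314516
x = (4047.484286·-67.632 − 15.042·2447.619009) / 7096.314516 = -43.763075
y = (-91.390·2447.619009 − 4047.484286·-60.858) / 7096.314516 = 3.189529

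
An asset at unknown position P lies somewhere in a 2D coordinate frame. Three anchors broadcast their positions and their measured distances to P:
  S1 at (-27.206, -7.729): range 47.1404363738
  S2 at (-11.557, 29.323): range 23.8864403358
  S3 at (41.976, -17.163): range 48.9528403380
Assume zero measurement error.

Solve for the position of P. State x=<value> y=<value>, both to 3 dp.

x=10.608 y=20.419

eq1: (x + 27.206)² + (y + 7.729)² = 47.1404363738²
eq2: (x + 11.557)² + (y − 29.323)² = 23.8864403358²
eq3: (x − 41.976)² + (y + 17.163)² = 48.9528403380²
eq2−eq3, eq2−eq1 (x²,y² cancel):
  107.066·x − 92.972·y = -762.667978
  -31.298·x − 74.104·y = -1845.157411
det = 107.066·-74.104 − -92.972·-31.298 = -10843.856520
x = (-762.667978·-74.104 − -92.972·-1845.157411) / -10843.856520 = 10.607963
y = (107.066·-1845.157411 − -762.667978·-31.298) / -10843.856520 = 20.419267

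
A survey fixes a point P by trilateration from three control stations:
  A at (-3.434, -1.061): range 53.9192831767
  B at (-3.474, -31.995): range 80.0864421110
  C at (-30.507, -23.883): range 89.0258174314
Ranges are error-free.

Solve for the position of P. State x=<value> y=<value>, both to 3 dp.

eq1: (x + 3.434)² + (y + 1.061)² = 53.9192831767²
eq2: (x + 3.474)² + (y + 31.995)² = 80.0864421110²
eq3: (x + 30.507)² + (y + 23.883)² = 89.0258174314²
eq2−eq3, eq2−eq1 (x²,y² cancel):
  -54.066·x + 16.224·y = -1046.431922
  0.080·x + 61.868·y = 2483.718488
det = -54.066·61.868 − 16.224·0.080 = -3346.253208
x = (-1046.431922·61.868 − 16.224·2483.718488) / -3346.253208 = 31.389286
y = (-54.066·2483.718488 − -1046.431922·0.080) / -3346.253208 = 40.104858

x=31.389 y=40.105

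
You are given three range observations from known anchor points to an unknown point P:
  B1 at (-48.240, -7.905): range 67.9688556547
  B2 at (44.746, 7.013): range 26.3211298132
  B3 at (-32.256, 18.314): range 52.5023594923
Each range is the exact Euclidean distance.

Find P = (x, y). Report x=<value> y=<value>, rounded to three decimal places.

eq1: (x + 48.240)² + (y + 7.905)² = 67.9688556547²
eq2: (x − 44.746)² + (y − 7.013)² = 26.3211298132²
eq3: (x + 32.256)² + (y − 18.314)² = 52.5023594923²
eq2−eq1, eq2−eq3 (x²,y² cancel):
  -185.972·x − 29.836·y = -3588.763524
  -154.004·x + 22.602·y = -2739.230431
det = -185.972·22.602 − -29.836·-154.004 = -8798.202488
x = (-3588.763524·22.602 − -29.836·-2739.230431) / -8798.202488 = 18.508430
y = (-185.972·-2739.230431 − -3588.763524·-154.004) / -8798.202488 = 4.917343

x=18.508 y=4.917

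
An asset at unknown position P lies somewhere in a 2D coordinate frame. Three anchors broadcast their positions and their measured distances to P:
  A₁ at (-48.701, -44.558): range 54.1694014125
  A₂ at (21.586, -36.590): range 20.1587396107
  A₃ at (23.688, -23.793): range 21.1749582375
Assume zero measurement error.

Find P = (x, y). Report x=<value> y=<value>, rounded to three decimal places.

eq1: (x + 48.701)² + (y + 44.558)² = 54.1694014125²
eq2: (x − 21.586)² + (y + 36.590)² = 20.1587396107²
eq3: (x − 23.688)² + (y + 23.793)² = 21.1749582375²
eq2−eq1, eq2−eq3 (x²,y² cancel):
  -140.574·x − 15.936·y = 24.470002
  4.204·x + 25.594·y = -719.559377
det = -140.574·25.594 − -15.936·4.204 = -3530.856012
x = (24.470002·25.594 − -15.936·-719.559377) / -3530.856012 = 3.070251
y = (-140.574·-719.559377 − 24.470002·4.204) / -3530.856012 = -28.618688

x=3.070 y=-28.619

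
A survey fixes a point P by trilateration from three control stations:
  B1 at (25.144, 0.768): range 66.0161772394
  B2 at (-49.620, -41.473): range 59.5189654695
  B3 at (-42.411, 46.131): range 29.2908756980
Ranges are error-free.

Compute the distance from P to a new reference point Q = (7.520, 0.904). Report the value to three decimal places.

49.085

eq1: (x − 25.144)² + (y − 0.768)² = 66.0161772394²
eq2: (x + 49.620)² + (y + 41.473)² = 59.5189654695²
eq3: (x + 42.411)² + (y − 46.131)² = 29.2908756980²
eq3−eq1, eq3−eq2 (x²,y² cancel):
  135.110·x − 90.726·y = -6794.131780
  -14.418·x − 175.208·y = -2429.159804
det = 135.110·-175.208 − -90.726·-14.418 = -24980.440348
x = (-6794.131780·-175.208 − -90.726·-2429.159804) / -24980.440348 = -38.830312
y = (135.110·-2429.159804 − -6794.131780·-14.418) / -24980.440348 = 17.059810
|P − Q| = √((-38.830312 − 7.520)² + (17.059810 − 0.904)²) = 49.085248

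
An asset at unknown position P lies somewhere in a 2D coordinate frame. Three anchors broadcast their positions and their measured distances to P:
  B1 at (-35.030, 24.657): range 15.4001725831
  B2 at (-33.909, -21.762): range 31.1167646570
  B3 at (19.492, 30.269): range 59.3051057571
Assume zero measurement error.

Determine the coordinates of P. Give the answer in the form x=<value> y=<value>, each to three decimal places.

x=-35.977 y=9.286

eq1: (x + 35.030)² + (y − 24.657)² = 15.4001725831²
eq2: (x + 33.909)² + (y + 21.762)² = 31.1167646570²
eq3: (x − 19.492)² + (y − 30.269)² = 59.3051057571²
eq2−eq1, eq2−eq3 (x²,y² cancel):
  -2.242·x + 92.838·y = 942.751351
  106.802·x + 104.062·y = -2876.097026
det = -2.242·104.062 − 92.838·106.802 = -10148.591080
x = (942.751351·104.062 − 92.838·-2876.097026) / -10148.591080 = -35.976983
y = (-2.242·-2876.097026 − 942.751351·106.802) / -10148.591080 = 9.285971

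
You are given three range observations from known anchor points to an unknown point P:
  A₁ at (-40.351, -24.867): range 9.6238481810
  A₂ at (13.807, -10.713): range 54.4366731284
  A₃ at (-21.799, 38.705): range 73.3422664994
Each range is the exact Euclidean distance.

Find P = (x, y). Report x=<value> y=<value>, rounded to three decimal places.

x=-35.721 y=-33.304

eq1: (x + 40.351)² + (y + 24.867)² = 9.6238481810²
eq2: (x − 13.807)² + (y + 10.713)² = 54.4366731284²
eq3: (x + 21.799)² + (y − 38.705)² = 73.3422664994²
eq3−eq1, eq3−eq2 (x²,y² cancel):
  -37.104·x − 127.144·y = 5559.767065
  71.212·x − 98.836·y = 747.864866
det = -37.104·-98.836 − -127.144·71.212 = 12721.389472
x = (5559.767065·-98.836 − -127.144·747.864866) / 12721.389472 = -35.720831
y = (-37.104·747.864866 − 5559.767065·71.212) / 12721.389472 = -33.303824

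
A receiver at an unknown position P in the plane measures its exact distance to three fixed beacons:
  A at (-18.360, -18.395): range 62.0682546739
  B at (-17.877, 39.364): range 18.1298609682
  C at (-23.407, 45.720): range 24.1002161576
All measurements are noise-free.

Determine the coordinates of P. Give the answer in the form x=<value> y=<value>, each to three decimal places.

eq1: (x + 18.360)² + (y + 18.395)² = 62.0682546739²
eq2: (x + 17.877)² + (y − 39.364)² = 18.1298609682²
eq3: (x + 23.407)² + (y − 45.720)² = 24.1002161576²
eq1−eq3, eq1−eq2 (x²,y² cancel):
  -10.094·x + 128.230·y = 5234.388243
  0.966·x + 115.518·y = 4717.422380
det = -10.094·115.518 − 128.230·0.966 = -1289.908872
x = (5234.388243·115.518 − 128.230·4717.422380) / -1289.908872 = 0.193045
y = (-10.094·4717.422380 − 5234.388243·0.966) / -1289.908872 = 40.835505

x=0.193 y=40.836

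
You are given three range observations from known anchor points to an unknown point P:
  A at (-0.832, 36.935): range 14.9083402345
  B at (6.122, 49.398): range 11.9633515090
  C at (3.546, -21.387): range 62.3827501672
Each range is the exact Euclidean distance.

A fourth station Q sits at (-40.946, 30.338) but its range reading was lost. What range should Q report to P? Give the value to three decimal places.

55.545

eq1: (x + 0.832)² + (y − 36.935)² = 14.9083402345²
eq2: (x − 6.122)² + (y − 49.398)² = 11.9633515090²
eq3: (x − 3.546)² + (y + 21.387)² = 62.3827501672²
eq1−eq3, eq1−eq2 (x²,y² cancel):
  8.756·x − 116.644·y = -4564.257474
  13.908·x + 24.926·y = 1191.891668
det = 8.756·24.926 − -116.644·13.908 = 1840.536808
x = (-4564.257474·24.926 − -116.644·1191.891668) / 1840.536808 = 13.723350
y = (8.756·1191.891668 − -4564.257474·13.908) / 1840.536808 = 40.159966
|P − Q| = √((13.723350 − -40.946)² + (40.159966 − 30.338)²) = 55.544656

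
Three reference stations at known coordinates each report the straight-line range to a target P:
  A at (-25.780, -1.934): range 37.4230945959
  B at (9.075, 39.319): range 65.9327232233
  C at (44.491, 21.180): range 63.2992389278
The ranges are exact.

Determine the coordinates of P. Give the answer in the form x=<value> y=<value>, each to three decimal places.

x=2.626 y=-26.298

eq1: (x + 25.780)² + (y + 1.934)² = 37.4230945959²
eq2: (x − 9.075)² + (y − 39.319)² = 65.9327232233²
eq3: (x − 44.491)² + (y − 21.180)² = 63.2992389278²
eq3−eq1, eq3−eq2 (x²,y² cancel):
  -140.542·x − 46.228·y = 846.612915
  -70.832·x + 36.278·y = -1140.032438
det = -140.542·36.278 − -46.228·-70.832 = -8373.004372
x = (846.612915·36.278 − -46.228·-1140.032438) / -8373.004372 = 2.626058
y = (-140.542·-1140.032438 − 846.612915·-70.832) / -8373.004372 = -26.297577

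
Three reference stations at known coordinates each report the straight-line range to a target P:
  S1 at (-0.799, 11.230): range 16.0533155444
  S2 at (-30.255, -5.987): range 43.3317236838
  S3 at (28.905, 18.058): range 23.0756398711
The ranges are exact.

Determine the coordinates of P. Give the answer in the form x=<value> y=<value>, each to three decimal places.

x=12.335 y=1.999

eq1: (x + 0.799)² + (y − 11.230)² = 16.0533155444²
eq2: (x + 30.255)² + (y + 5.987)² = 43.3317236838²
eq3: (x − 28.905)² + (y − 18.058)² = 23.0756398711²
eq2−eq1, eq2−eq3 (x²,y² cancel):
  58.912·x + 34.434·y = 795.471444
  118.320·x + 48.090·y = 1555.534317
det = 58.912·48.090 − 34.434·118.320 = -1241.152800
x = (795.471444·48.090 − 34.434·1555.534317) / -1241.152800 = 12.334538
y = (58.912·1555.534317 − 795.471444·118.320) / -1241.152800 = 1.998580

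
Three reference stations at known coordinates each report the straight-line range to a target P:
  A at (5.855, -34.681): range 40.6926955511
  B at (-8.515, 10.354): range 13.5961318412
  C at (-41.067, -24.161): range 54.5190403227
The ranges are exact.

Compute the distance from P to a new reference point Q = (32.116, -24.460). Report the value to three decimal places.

41.198

eq1: (x − 5.855)² + (y + 34.681)² = 40.6926955511²
eq2: (x + 8.515)² + (y − 10.354)² = 13.5961318412²
eq3: (x + 41.067)² + (y + 24.161)² = 54.5190403227²
eq3−eq2, eq3−eq1 (x²,y² cancel):
  65.104·x + 69.030·y = 696.929088
  93.844·x − 21.040·y = 283.230662
det = 65.104·-21.040 − 69.030·93.844 = -7847.839480
x = (696.929088·-21.040 − 69.030·283.230662) / -7847.839480 = 4.359773
y = (65.104·283.230662 − 696.929088·93.844) / -7847.839480 = 5.984216
|P − Q| = √((4.359773 − 32.116)² + (5.984216 − -24.460)²) = 41.197796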